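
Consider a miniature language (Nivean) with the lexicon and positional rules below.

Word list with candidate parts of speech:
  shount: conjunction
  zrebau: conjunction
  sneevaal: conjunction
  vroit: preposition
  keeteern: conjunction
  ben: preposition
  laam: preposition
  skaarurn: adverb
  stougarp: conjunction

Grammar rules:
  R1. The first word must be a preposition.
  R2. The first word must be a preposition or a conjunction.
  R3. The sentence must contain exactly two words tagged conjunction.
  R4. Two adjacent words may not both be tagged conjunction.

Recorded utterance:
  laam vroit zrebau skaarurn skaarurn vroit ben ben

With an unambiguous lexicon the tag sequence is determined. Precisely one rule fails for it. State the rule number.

3

Fixed tagging: preposition preposition conjunction adverb adverb preposition preposition preposition.
Rule check: R1 ok, R2 ok, R3 fails, R4 ok.
Only rule 3 fails.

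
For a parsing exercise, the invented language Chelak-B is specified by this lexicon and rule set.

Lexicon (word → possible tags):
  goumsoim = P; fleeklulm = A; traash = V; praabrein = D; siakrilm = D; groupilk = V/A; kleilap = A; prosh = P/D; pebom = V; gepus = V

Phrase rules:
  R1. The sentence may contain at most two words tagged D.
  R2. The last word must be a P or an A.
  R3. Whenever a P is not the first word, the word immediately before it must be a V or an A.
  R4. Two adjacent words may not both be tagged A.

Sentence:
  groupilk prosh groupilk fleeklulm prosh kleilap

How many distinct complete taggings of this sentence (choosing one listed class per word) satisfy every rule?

8

Candidates per position — 1:groupilk {V,A}; 2:prosh {P,D}; 3:groupilk {V,A}; 4:fleeklulm {A}; 5:prosh {P,D}; 6:kleilap {A}.
There are 16 candidate sequences in total.
Checking each against the rules leaves 8 sequences.
Count = 8.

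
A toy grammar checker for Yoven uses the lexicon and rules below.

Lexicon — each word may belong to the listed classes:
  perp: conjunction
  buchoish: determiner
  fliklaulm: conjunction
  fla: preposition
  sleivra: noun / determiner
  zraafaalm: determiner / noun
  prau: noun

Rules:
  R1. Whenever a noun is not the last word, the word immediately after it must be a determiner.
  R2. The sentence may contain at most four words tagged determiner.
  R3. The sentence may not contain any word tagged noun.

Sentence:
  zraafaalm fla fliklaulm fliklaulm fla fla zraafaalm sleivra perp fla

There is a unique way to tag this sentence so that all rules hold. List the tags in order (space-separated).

Candidates per position — 1:zraafaalm {determiner,noun}; 2:fla {preposition}; 3:fliklaulm {conjunction}; 4:fliklaulm {conjunction}; 5:fla {preposition}; 6:fla {preposition}; 7:zraafaalm {determiner,noun}; 8:sleivra {noun,determiner}; 9:perp {conjunction}; 10:fla {preposition}.
Word 1 cannot be noun — rule 1 would then fail for every completion. It is determiner.
Word 7 cannot be noun — rule 3 would then fail for every completion. It is determiner.
Word 8 cannot be noun — rule 1 would then fail for every completion. It is determiner.
So the tagging must be: determiner preposition conjunction conjunction preposition preposition determiner determiner conjunction preposition.
Checking: rule 1 ✓; rule 2 ✓; rule 3 ✓.

determiner preposition conjunction conjunction preposition preposition determiner determiner conjunction preposition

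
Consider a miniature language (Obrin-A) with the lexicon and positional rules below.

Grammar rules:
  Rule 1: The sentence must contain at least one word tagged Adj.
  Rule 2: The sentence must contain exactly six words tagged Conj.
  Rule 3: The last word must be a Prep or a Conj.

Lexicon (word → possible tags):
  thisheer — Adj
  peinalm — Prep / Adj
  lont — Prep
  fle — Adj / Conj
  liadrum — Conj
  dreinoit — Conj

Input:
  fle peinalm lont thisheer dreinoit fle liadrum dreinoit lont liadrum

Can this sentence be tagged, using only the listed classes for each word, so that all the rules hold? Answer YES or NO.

Candidates per position — 1:fle {Adj,Conj}; 2:peinalm {Prep,Adj}; 3:lont {Prep}; 4:thisheer {Adj}; 5:dreinoit {Conj}; 6:fle {Adj,Conj}; 7:liadrum {Conj}; 8:dreinoit {Conj}; 9:lont {Prep}; 10:liadrum {Conj}.
One satisfying assignment: Conj Adj Prep Adj Conj Conj Conj Conj Prep Conj.
Rule-by-rule: rule 1 ✓; rule 2 ✓; rule 3 ✓.

YES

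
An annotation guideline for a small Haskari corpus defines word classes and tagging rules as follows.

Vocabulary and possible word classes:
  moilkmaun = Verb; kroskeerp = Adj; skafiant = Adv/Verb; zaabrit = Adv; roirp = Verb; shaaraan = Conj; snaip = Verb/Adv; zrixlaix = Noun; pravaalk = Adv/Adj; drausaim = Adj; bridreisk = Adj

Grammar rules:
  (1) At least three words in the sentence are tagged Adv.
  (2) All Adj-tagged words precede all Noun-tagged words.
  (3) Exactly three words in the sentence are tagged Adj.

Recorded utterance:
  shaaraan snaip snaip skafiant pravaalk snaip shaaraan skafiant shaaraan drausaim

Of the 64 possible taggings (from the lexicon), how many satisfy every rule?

Candidates per position — 1:shaaraan {Conj}; 2:snaip {Verb,Adv}; 3:snaip {Verb,Adv}; 4:skafiant {Adv,Verb}; 5:pravaalk {Adv,Adj}; 6:snaip {Verb,Adv}; 7:shaaraan {Conj}; 8:skafiant {Adv,Verb}; 9:shaaraan {Conj}; 10:drausaim {Adj}.
There are 64 candidate sequences in total.
Rule 3 cannot be satisfied by any choice of tags from the lexicon.
So there is no consistent tagging.
Count = 0.

0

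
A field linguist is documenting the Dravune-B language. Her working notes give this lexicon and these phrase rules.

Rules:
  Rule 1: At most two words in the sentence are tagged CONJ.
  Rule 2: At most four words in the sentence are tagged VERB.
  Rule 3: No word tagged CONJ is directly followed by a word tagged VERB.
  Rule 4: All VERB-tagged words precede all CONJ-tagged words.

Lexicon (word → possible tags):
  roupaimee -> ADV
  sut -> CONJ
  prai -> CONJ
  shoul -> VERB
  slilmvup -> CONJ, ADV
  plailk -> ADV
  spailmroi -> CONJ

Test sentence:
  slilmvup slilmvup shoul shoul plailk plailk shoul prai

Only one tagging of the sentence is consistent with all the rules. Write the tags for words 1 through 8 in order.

Candidates per position — 1:slilmvup {CONJ,ADV}; 2:slilmvup {CONJ,ADV}; 3:shoul {VERB}; 4:shoul {VERB}; 5:plailk {ADV}; 6:plailk {ADV}; 7:shoul {VERB}; 8:prai {CONJ}.
At position 1, choosing CONJ makes rule 4 impossible to satisfy; hence ADV.
At position 2, choosing CONJ makes rule 3 impossible to satisfy; hence ADV.
The only consistent sequence is: ADV ADV VERB VERB ADV ADV VERB CONJ.
Rule-by-rule: rule 1 ✓; rule 2 ✓; rule 3 ✓; rule 4 ✓.

ADV ADV VERB VERB ADV ADV VERB CONJ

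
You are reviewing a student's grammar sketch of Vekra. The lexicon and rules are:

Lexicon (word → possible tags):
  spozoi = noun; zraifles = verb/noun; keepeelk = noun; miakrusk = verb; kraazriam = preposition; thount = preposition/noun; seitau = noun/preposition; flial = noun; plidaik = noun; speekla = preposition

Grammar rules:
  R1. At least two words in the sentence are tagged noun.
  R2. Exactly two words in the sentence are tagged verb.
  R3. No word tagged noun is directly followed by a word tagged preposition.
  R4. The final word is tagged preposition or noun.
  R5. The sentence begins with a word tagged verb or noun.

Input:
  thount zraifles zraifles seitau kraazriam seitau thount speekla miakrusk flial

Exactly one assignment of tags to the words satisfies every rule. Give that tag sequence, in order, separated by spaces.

noun noun verb preposition preposition preposition preposition preposition verb noun

Candidates per position — 1:thount {preposition,noun}; 2:zraifles {verb,noun}; 3:zraifles {verb,noun}; 4:seitau {noun,preposition}; 5:kraazriam {preposition}; 6:seitau {noun,preposition}; 7:thount {preposition,noun}; 8:speekla {preposition}; 9:miakrusk {verb}; 10:flial {noun}.
Word 1 cannot be preposition — rule 5 would then fail for every completion. It is noun.
Word 3 cannot be noun — rule 3 would then fail for every completion. It is verb.
Word 4 cannot be noun — rule 3 would then fail for every completion. It is preposition.
Word 6 cannot be noun — rule 3 would then fail for every completion. It is preposition.
Word 7 cannot be noun — rule 3 would then fail for every completion. It is preposition.
Word 2 cannot be verb — rule 2 would then fail for every completion. It is noun.
So the tagging must be: noun noun verb preposition preposition preposition preposition preposition verb noun.
Rule-by-rule: rule 1 ok; rule 2 ok; rule 3 ok; rule 4 ok; rule 5 ok.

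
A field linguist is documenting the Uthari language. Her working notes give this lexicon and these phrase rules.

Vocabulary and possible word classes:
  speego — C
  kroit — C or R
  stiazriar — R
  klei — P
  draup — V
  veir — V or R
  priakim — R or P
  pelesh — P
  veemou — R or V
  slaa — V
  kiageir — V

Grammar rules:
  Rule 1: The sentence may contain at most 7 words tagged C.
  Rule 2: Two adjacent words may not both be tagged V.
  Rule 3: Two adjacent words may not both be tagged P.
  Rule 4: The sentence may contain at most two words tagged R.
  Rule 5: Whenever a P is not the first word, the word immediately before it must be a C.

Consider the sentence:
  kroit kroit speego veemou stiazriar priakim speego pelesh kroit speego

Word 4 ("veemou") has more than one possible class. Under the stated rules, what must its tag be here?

Candidates per position — 1:kroit {C,R}; 2:kroit {C,R}; 3:speego {C}; 4:veemou {R,V}; 5:stiazriar {R}; 6:priakim {R,P}; 7:speego {C}; 8:pelesh {P}; 9:kroit {C,R}; 10:speego {C}.
At position 6, choosing P makes rule 5 impossible to satisfy; hence R.
At position 9, choosing R makes rule 4 impossible to satisfy; hence C.
At position 1, choosing R makes rule 4 impossible to satisfy; hence C.
At position 2, choosing R makes rule 4 impossible to satisfy; hence C.
At position 4, choosing R makes rule 4 impossible to satisfy; hence V.
The only consistent sequence is: C C C V R R C P C C.
Checking: rule 1 satisfied; rule 2 satisfied; rule 3 satisfied; rule 4 satisfied; rule 5 satisfied.

V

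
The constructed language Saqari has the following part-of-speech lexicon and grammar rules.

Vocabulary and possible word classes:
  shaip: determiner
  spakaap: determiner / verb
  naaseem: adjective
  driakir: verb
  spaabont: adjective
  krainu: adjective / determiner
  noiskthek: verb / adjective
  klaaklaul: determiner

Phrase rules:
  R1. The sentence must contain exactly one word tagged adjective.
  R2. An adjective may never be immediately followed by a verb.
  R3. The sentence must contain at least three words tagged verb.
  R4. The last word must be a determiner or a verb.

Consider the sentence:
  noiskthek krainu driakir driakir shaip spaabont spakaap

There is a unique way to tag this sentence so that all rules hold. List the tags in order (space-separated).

verb determiner verb verb determiner adjective determiner

Candidates per position — 1:noiskthek {verb,adjective}; 2:krainu {adjective,determiner}; 3:driakir {verb}; 4:driakir {verb}; 5:shaip {determiner}; 6:spaabont {adjective}; 7:spakaap {determiner,verb}.
Word 1 cannot be adjective — rule 1 would then fail for every completion. It is verb.
Word 2 cannot be adjective — rule 1 would then fail for every completion. It is determiner.
Word 7 cannot be verb — rule 2 would then fail for every completion. It is determiner.
The unique satisfying tagging is: verb determiner verb verb determiner adjective determiner.
Verifying each rule — rule 1 satisfied; rule 2 satisfied; rule 3 satisfied; rule 4 satisfied.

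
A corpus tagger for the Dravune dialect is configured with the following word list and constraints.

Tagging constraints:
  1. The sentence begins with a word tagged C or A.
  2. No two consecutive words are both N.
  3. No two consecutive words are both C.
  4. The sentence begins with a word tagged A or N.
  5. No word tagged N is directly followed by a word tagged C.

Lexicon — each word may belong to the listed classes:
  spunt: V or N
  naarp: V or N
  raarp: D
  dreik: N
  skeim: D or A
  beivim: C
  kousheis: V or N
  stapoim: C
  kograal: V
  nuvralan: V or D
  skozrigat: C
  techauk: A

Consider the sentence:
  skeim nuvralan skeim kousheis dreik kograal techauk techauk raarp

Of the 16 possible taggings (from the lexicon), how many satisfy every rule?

Candidates per position — 1:skeim {D,A}; 2:nuvralan {V,D}; 3:skeim {D,A}; 4:kousheis {V,N}; 5:dreik {N}; 6:kograal {V}; 7:techauk {A}; 8:techauk {A}; 9:raarp {D}.
There are 16 candidate sequences in total.
The sequences that satisfy every rule: A V D V N V A A D; A V A V N V A A D; A D D V N V A A D; A D A V N V A A D.
Count = 4.

4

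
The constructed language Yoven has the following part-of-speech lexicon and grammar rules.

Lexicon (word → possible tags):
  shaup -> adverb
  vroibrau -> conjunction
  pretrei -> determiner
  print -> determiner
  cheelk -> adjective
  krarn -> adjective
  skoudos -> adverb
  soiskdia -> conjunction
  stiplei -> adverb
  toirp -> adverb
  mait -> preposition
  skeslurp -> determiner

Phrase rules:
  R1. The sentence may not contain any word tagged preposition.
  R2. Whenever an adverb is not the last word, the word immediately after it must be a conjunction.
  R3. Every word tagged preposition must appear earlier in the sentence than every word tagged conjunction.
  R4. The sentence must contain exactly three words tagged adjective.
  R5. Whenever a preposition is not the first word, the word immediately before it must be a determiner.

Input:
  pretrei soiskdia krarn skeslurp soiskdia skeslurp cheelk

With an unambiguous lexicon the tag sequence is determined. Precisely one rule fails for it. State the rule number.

4

Fixed tagging: determiner conjunction adjective determiner conjunction determiner adjective.
Applying the rules: R1 ✓, R2 ✓, R3 ✓, R4 ✗, R5 ✓.
Only rule 4 fails.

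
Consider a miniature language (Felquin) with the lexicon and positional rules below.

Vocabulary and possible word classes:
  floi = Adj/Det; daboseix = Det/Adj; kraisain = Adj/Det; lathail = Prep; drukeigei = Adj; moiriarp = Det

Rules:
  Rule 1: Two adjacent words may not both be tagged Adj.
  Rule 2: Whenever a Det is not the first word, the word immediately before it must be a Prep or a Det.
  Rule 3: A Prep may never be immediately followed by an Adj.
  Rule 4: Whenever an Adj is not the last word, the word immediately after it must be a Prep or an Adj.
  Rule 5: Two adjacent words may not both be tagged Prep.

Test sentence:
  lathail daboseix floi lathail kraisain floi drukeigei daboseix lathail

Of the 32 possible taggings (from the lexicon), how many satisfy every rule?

0

Candidates per position — 1:lathail {Prep}; 2:daboseix {Det,Adj}; 3:floi {Adj,Det}; 4:lathail {Prep}; 5:kraisain {Adj,Det}; 6:floi {Adj,Det}; 7:drukeigei {Adj}; 8:daboseix {Det,Adj}; 9:lathail {Prep}.
There are 32 candidate sequences in total.
Every candidate sequence violates at least one rule; no consistent tagging exists.
Count = 0.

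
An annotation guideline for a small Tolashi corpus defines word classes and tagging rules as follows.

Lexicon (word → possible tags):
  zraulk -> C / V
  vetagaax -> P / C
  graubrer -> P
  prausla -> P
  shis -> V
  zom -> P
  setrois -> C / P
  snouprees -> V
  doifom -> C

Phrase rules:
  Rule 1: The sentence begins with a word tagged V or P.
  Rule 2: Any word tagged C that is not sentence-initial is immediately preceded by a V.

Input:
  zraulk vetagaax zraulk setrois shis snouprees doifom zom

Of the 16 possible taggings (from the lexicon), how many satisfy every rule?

4

Candidates per position — 1:zraulk {C,V}; 2:vetagaax {P,C}; 3:zraulk {C,V}; 4:setrois {C,P}; 5:shis {V}; 6:snouprees {V}; 7:doifom {C}; 8:zom {P}.
There are 16 candidate sequences in total.
The sequences that satisfy every rule: V P V C V V C P; V P V P V V C P; V C V C V V C P; V C V P V V C P.
Count = 4.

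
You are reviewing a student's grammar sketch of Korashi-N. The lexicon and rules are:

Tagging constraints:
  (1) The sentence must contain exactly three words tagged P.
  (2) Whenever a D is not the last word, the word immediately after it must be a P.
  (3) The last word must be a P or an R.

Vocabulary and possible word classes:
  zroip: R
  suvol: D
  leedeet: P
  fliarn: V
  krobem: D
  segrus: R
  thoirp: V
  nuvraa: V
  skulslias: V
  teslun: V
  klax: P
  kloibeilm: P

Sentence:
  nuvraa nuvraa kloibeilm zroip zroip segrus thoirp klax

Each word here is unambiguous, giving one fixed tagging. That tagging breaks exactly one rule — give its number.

1

Fixed tagging: V V P R R R V P.
Applying the rules: R1 fails, R2 ok, R3 ok.
Only rule 1 fails.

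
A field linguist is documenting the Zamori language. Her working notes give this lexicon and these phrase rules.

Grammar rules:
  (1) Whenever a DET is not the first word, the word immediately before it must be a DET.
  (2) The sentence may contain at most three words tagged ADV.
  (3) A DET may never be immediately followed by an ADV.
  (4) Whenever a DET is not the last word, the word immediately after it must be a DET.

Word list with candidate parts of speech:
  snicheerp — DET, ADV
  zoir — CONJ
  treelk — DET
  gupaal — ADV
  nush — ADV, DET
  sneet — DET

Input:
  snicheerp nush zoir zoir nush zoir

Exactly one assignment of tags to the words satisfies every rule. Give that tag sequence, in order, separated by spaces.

Candidates per position — 1:snicheerp {DET,ADV}; 2:nush {ADV,DET}; 3:zoir {CONJ}; 4:zoir {CONJ}; 5:nush {ADV,DET}; 6:zoir {CONJ}.
If word 1 were DET, no tagging could satisfy rule 4; so word 1 is ADV.
If word 2 were DET, no tagging could satisfy rule 1; so word 2 is ADV.
If word 5 were DET, no tagging could satisfy rule 1; so word 5 is ADV.
That leaves exactly one tagging: ADV ADV CONJ CONJ ADV CONJ.
Verifying each rule — rule 1 satisfied; rule 2 satisfied; rule 3 satisfied; rule 4 satisfied.

ADV ADV CONJ CONJ ADV CONJ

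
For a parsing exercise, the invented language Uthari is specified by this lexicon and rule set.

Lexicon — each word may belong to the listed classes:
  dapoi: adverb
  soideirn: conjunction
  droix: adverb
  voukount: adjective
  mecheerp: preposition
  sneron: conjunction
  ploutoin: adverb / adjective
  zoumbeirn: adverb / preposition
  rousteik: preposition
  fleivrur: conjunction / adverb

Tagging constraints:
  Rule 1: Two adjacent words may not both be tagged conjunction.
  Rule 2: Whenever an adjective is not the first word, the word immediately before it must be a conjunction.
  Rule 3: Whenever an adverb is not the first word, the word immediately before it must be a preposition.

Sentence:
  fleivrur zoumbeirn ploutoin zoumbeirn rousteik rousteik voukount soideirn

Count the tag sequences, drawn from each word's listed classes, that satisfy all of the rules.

0

Candidates per position — 1:fleivrur {conjunction,adverb}; 2:zoumbeirn {adverb,preposition}; 3:ploutoin {adverb,adjective}; 4:zoumbeirn {adverb,preposition}; 5:rousteik {preposition}; 6:rousteik {preposition}; 7:voukount {adjective}; 8:soideirn {conjunction}.
There are 16 candidate sequences in total.
Rule 2 cannot be satisfied by any choice of tags from the lexicon.
So there is no consistent tagging.
Count = 0.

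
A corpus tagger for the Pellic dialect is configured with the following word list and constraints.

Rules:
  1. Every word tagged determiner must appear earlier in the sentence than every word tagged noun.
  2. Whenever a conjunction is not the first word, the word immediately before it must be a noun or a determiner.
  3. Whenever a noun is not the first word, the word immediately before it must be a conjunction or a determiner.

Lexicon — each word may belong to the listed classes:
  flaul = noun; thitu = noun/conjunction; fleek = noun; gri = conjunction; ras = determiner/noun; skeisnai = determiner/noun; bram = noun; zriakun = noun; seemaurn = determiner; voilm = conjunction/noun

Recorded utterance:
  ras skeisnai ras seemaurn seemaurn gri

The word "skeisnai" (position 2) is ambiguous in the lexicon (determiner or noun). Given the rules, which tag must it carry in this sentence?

Candidates per position — 1:ras {determiner,noun}; 2:skeisnai {determiner,noun}; 3:ras {determiner,noun}; 4:seemaurn {determiner}; 5:seemaurn {determiner}; 6:gri {conjunction}.
If word 1 were noun, no tagging could satisfy rule 1; so word 1 is determiner.
If word 2 were noun, no tagging could satisfy rule 1; so word 2 is determiner.
If word 3 were noun, no tagging could satisfy rule 1; so word 3 is determiner.
The unique satisfying tagging is: determiner determiner determiner determiner determiner conjunction.
Verifying each rule — rule 1 ok; rule 2 ok; rule 3 ok.

determiner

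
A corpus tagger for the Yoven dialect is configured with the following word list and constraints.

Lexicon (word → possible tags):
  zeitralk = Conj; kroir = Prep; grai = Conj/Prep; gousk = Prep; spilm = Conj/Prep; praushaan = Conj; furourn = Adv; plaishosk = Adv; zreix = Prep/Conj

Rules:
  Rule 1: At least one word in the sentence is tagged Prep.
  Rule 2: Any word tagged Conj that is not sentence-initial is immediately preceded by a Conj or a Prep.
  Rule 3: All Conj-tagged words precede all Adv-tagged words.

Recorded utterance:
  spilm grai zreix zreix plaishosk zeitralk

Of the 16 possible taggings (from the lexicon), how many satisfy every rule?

0

Candidates per position — 1:spilm {Conj,Prep}; 2:grai {Conj,Prep}; 3:zreix {Prep,Conj}; 4:zreix {Prep,Conj}; 5:plaishosk {Adv}; 6:zeitralk {Conj}.
There are 16 candidate sequences in total.
Rule 2 cannot be satisfied by any choice of tags from the lexicon.
So there is no consistent tagging.
Count = 0.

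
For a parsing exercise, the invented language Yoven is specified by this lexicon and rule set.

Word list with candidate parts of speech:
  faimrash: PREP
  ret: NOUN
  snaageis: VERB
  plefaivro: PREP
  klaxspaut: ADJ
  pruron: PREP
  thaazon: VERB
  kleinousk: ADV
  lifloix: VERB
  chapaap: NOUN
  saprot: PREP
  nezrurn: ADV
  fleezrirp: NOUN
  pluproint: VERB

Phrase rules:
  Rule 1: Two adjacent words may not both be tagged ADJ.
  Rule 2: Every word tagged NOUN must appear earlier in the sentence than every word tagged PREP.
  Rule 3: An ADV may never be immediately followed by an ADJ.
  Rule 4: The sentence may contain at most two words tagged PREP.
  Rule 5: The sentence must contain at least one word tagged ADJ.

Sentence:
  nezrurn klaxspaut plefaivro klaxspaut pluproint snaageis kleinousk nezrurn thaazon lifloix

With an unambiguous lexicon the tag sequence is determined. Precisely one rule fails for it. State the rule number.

Fixed tagging: ADV ADJ PREP ADJ VERB VERB ADV ADV VERB VERB.
Rule check: R1 pass, R2 pass, R3 fail, R4 pass, R5 pass.
Only rule 3 fails.

3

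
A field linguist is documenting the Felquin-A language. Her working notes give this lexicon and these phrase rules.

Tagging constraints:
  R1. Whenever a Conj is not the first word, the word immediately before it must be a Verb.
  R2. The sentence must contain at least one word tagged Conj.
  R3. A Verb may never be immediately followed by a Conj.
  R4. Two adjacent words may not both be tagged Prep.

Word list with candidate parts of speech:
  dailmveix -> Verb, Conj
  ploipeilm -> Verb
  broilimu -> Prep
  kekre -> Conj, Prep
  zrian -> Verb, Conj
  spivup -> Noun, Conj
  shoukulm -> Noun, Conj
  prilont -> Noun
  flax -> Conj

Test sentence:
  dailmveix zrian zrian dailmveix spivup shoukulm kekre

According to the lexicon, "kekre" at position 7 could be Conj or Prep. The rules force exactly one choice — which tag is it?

Candidates per position — 1:dailmveix {Verb,Conj}; 2:zrian {Verb,Conj}; 3:zrian {Verb,Conj}; 4:dailmveix {Verb,Conj}; 5:spivup {Noun,Conj}; 6:shoukulm {Noun,Conj}; 7:kekre {Conj,Prep}.
Position 6: Conj is ruled out by rule 1; that leaves Noun.
Position 7: Conj is ruled out by rule 1; that leaves Prep.
The remaining ambiguous positions (1, 2, 3, 4, 5) are resolved jointly — only one combination satisfies every rule.
The only consistent sequence is: Conj Verb Verb Verb Noun Noun Prep.
Verifying each rule — rule 1 holds; rule 2 holds; rule 3 holds; rule 4 holds.

Prep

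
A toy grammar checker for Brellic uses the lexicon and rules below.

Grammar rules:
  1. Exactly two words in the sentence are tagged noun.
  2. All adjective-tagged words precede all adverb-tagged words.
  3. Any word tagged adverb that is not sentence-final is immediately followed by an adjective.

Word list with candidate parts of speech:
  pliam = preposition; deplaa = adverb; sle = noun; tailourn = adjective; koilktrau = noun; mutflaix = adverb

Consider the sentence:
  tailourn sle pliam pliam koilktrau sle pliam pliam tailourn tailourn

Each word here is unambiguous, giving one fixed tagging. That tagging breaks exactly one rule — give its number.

Fixed tagging: adjective noun preposition preposition noun noun preposition preposition adjective adjective.
Applying the rules: R1 fails, R2 ok, R3 ok.
Only rule 1 fails.

1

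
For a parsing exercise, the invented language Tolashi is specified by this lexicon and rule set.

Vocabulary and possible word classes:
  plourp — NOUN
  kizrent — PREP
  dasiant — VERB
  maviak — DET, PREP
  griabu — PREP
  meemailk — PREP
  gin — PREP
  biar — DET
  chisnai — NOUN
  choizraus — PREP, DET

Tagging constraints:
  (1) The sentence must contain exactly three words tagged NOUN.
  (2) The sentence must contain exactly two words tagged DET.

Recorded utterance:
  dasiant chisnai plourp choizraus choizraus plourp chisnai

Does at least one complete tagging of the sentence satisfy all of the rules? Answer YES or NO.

Candidates per position — 1:dasiant {VERB}; 2:chisnai {NOUN}; 3:plourp {NOUN}; 4:choizraus {PREP,DET}; 5:choizraus {PREP,DET}; 6:plourp {NOUN}; 7:chisnai {NOUN}.
Rule 1 cannot be satisfied by any choice of tags from the lexicon.
So there is no consistent tagging.

NO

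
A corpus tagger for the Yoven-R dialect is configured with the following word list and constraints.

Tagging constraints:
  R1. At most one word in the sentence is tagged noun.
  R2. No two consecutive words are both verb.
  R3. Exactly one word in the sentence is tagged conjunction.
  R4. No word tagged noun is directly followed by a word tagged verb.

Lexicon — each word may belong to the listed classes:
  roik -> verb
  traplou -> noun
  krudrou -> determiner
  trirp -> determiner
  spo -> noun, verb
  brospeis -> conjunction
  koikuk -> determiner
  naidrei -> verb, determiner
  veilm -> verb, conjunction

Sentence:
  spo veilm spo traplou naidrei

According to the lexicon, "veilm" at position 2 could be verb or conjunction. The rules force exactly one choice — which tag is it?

conjunction

Candidates per position — 1:spo {noun,verb}; 2:veilm {verb,conjunction}; 3:spo {noun,verb}; 4:traplou {noun}; 5:naidrei {verb,determiner}.
If word 1 were noun, no tagging could satisfy rule 1; so word 1 is verb.
If word 2 were verb, no tagging could satisfy rule 2; so word 2 is conjunction.
If word 3 were noun, no tagging could satisfy rule 1; so word 3 is verb.
If word 5 were verb, no tagging could satisfy rule 4; so word 5 is determiner.
That leaves exactly one tagging: verb conjunction verb noun determiner.
Rule-by-rule: rule 1 holds; rule 2 holds; rule 3 holds; rule 4 holds.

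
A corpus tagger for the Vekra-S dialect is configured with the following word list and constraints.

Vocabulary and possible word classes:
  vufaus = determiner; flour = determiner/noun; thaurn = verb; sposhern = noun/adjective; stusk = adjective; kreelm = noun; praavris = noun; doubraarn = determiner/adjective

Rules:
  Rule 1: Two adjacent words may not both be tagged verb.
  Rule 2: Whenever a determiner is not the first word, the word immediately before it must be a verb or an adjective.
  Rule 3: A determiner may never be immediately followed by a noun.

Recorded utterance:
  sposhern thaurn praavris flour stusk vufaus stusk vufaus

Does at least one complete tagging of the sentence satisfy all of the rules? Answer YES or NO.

Candidates per position — 1:sposhern {noun,adjective}; 2:thaurn {verb}; 3:praavris {noun}; 4:flour {determiner,noun}; 5:stusk {adjective}; 6:vufaus {determiner}; 7:stusk {adjective}; 8:vufaus {determiner}.
One satisfying assignment: adjective verb noun noun adjective determiner adjective determiner.
Check: rule 1 satisfied; rule 2 satisfied; rule 3 satisfied.

YES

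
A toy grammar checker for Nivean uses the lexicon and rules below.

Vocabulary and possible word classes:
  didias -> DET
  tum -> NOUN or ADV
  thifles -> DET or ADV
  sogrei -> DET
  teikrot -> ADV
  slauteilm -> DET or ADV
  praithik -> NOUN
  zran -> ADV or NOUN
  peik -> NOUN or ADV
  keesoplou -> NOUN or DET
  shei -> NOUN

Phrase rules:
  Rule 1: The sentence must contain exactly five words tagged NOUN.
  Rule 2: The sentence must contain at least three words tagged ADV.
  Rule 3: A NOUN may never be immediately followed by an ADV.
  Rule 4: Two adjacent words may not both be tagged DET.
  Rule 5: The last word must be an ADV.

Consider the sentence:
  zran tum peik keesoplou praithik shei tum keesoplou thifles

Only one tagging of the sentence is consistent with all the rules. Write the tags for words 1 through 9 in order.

Candidates per position — 1:zran {ADV,NOUN}; 2:tum {NOUN,ADV}; 3:peik {NOUN,ADV}; 4:keesoplou {NOUN,DET}; 5:praithik {NOUN}; 6:shei {NOUN}; 7:tum {NOUN,ADV}; 8:keesoplou {NOUN,DET}; 9:thifles {DET,ADV}.
At position 7, choosing ADV makes rule 3 impossible to satisfy; hence NOUN.
At position 9, choosing DET makes rule 5 impossible to satisfy; hence ADV.
At position 8, choosing NOUN makes rule 3 impossible to satisfy; hence DET.
The remaining ambiguous positions (1, 2, 3, 4) are resolved jointly — only one combination satisfies every rule.
The unique satisfying tagging is: ADV ADV NOUN NOUN NOUN NOUN NOUN DET ADV.
Rule-by-rule: rule 1 ✓; rule 2 ✓; rule 3 ✓; rule 4 ✓; rule 5 ✓.

ADV ADV NOUN NOUN NOUN NOUN NOUN DET ADV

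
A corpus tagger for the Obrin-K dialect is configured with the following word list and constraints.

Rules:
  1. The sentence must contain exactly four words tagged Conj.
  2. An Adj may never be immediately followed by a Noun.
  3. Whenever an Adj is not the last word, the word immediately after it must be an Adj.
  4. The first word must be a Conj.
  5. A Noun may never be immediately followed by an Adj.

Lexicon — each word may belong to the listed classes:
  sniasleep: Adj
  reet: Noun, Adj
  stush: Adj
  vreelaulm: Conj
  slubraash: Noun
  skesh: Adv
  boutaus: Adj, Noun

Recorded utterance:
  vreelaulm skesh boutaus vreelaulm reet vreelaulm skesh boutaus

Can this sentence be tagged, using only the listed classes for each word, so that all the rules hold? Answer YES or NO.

NO

Candidates per position — 1:vreelaulm {Conj}; 2:skesh {Adv}; 3:boutaus {Adj,Noun}; 4:vreelaulm {Conj}; 5:reet {Noun,Adj}; 6:vreelaulm {Conj}; 7:skesh {Adv}; 8:boutaus {Adj,Noun}.
Rule 1 cannot be satisfied by any choice of tags from the lexicon.
So there is no consistent tagging.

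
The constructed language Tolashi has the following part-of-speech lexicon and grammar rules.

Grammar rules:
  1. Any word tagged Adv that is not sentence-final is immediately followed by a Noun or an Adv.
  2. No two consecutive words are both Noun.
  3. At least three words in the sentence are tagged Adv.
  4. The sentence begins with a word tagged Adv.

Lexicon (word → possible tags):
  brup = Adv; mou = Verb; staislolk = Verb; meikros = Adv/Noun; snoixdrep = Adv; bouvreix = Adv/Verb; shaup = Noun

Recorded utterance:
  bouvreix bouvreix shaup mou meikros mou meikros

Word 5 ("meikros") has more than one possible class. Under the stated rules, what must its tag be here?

Candidates per position — 1:bouvreix {Adv,Verb}; 2:bouvreix {Adv,Verb}; 3:shaup {Noun}; 4:mou {Verb}; 5:meikros {Adv,Noun}; 6:mou {Verb}; 7:meikros {Adv,Noun}.
Word 1 cannot be Verb — rule 4 would then fail for every completion. It is Adv.
Word 2 cannot be Verb — rule 1 would then fail for every completion. It is Adv.
Word 5 cannot be Adv — rule 1 would then fail for every completion. It is Noun.
Word 7 cannot be Noun — rule 3 would then fail for every completion. It is Adv.
The only consistent sequence is: Adv Adv Noun Verb Noun Verb Adv.
Verifying each rule — rule 1 holds; rule 2 holds; rule 3 holds; rule 4 holds.

Noun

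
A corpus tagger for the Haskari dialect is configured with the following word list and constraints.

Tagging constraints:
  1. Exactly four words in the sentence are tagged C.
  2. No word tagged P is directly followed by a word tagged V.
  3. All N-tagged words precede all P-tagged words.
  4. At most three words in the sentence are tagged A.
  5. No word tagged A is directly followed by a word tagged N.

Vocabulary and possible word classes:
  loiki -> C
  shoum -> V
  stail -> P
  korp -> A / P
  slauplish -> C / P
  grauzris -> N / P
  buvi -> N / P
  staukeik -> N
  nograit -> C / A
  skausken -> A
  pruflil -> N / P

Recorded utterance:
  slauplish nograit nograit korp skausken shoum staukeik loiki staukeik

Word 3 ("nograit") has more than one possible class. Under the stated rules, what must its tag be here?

C

Candidates per position — 1:slauplish {C,P}; 2:nograit {C,A}; 3:nograit {C,A}; 4:korp {A,P}; 5:skausken {A}; 6:shoum {V}; 7:staukeik {N}; 8:loiki {C}; 9:staukeik {N}.
Word 1 cannot be P — rule 1 would then fail for every completion. It is C.
Word 2 cannot be A — rule 1 would then fail for every completion. It is C.
Word 3 cannot be A — rule 1 would then fail for every completion. It is C.
Word 4 cannot be P — rule 3 would then fail for every completion. It is A.
The only consistent sequence is: C C C A A V N C N.
Rule-by-rule: rule 1 holds; rule 2 holds; rule 3 holds; rule 4 holds; rule 5 holds.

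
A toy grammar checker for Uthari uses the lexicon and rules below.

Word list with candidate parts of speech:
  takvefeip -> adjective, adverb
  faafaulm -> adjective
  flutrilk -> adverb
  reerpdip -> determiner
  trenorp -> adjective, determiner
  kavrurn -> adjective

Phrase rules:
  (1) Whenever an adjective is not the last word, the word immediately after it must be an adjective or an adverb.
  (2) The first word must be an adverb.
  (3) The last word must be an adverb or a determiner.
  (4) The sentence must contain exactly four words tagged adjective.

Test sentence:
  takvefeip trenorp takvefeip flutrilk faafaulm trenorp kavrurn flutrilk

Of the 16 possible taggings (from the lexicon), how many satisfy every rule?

Candidates per position — 1:takvefeip {adjective,adverb}; 2:trenorp {adjective,determiner}; 3:takvefeip {adjective,adverb}; 4:flutrilk {adverb}; 5:faafaulm {adjective}; 6:trenorp {adjective,determiner}; 7:kavrurn {adjective}; 8:flutrilk {adverb}.
There are 16 candidate sequences in total.
The sequences that satisfy every rule: adverb adjective adverb adverb adjective adjective adjective adverb; adverb determiner adjective adverb adjective adjective adjective adverb.
Count = 2.

2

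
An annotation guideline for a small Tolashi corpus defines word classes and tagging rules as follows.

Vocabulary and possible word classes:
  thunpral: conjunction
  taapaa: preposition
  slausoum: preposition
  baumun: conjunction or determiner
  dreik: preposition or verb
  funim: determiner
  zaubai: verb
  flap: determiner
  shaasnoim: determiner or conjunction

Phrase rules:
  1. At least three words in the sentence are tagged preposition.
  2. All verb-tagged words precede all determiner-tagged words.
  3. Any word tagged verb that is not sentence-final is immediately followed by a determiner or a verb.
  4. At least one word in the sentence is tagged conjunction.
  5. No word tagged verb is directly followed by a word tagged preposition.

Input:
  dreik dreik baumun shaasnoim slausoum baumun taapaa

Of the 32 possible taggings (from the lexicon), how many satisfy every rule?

10

Candidates per position — 1:dreik {preposition,verb}; 2:dreik {preposition,verb}; 3:baumun {conjunction,determiner}; 4:shaasnoim {determiner,conjunction}; 5:slausoum {preposition}; 6:baumun {conjunction,determiner}; 7:taapaa {preposition}.
There are 32 candidate sequences in total.
Checking each against the rules leaves 10 sequences.
Count = 10.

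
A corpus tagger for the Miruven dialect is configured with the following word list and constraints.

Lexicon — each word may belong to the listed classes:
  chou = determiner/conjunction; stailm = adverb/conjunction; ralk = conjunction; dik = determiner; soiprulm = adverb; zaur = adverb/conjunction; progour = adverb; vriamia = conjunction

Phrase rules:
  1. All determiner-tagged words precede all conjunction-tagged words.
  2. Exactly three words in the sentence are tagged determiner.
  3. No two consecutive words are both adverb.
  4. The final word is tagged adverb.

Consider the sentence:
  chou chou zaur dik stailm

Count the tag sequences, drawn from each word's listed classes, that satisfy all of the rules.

Candidates per position — 1:chou {determiner,conjunction}; 2:chou {determiner,conjunction}; 3:zaur {adverb,conjunction}; 4:dik {determiner}; 5:stailm {adverb,conjunction}.
There are 16 candidate sequences in total.
The sequences that satisfy every rule: determiner determiner adverb determiner adverb.
Count = 1.

1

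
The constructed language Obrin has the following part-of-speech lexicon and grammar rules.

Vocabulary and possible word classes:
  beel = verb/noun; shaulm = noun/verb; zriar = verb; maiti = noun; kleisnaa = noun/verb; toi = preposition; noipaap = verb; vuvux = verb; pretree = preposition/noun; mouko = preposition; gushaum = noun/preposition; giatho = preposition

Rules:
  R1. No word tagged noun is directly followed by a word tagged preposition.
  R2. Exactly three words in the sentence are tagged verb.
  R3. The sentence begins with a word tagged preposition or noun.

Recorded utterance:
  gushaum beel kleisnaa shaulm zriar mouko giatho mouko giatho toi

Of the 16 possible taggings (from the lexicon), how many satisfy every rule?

6

Candidates per position — 1:gushaum {noun,preposition}; 2:beel {verb,noun}; 3:kleisnaa {noun,verb}; 4:shaulm {noun,verb}; 5:zriar {verb}; 6:mouko {preposition}; 7:giatho {preposition}; 8:mouko {preposition}; 9:giatho {preposition}; 10:toi {preposition}.
There are 16 candidate sequences in total.
Checking each against the rules leaves 6 sequences.
Count = 6.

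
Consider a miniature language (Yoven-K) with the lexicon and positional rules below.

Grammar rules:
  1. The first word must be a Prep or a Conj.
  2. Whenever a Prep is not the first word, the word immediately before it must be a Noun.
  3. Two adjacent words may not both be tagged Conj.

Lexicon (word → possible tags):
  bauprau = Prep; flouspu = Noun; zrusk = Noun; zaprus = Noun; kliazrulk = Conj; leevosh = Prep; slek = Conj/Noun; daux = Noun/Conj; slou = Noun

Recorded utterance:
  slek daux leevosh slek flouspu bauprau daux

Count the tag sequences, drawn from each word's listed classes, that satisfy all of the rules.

Candidates per position — 1:slek {Conj,Noun}; 2:daux {Noun,Conj}; 3:leevosh {Prep}; 4:slek {Conj,Noun}; 5:flouspu {Noun}; 6:bauprau {Prep}; 7:daux {Noun,Conj}.
There are 16 candidate sequences in total.
The sequences that satisfy every rule: Conj Noun Prep Conj Noun Prep Noun; Conj Noun Prep Conj Noun Prep Conj; Conj Noun Prep Noun Noun Prep Noun; Conj Noun Prep Noun Noun Prep Conj.
Count = 4.

4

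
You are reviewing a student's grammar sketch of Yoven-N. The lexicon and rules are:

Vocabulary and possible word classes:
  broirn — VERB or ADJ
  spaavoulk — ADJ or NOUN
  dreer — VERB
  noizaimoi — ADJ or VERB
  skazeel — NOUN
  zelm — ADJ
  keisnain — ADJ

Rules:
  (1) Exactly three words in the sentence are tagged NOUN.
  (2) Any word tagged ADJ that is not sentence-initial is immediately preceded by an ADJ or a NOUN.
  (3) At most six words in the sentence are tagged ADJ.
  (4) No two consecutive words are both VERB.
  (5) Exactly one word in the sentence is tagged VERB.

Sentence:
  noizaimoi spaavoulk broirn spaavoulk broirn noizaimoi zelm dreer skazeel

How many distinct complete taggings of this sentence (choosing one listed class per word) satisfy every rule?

Candidates per position — 1:noizaimoi {ADJ,VERB}; 2:spaavoulk {ADJ,NOUN}; 3:broirn {VERB,ADJ}; 4:spaavoulk {ADJ,NOUN}; 5:broirn {VERB,ADJ}; 6:noizaimoi {ADJ,VERB}; 7:zelm {ADJ}; 8:dreer {VERB}; 9:skazeel {NOUN}.
There are 64 candidate sequences in total.
The sequences that satisfy every rule: ADJ NOUN ADJ NOUN ADJ ADJ ADJ VERB NOUN.
Count = 1.

1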